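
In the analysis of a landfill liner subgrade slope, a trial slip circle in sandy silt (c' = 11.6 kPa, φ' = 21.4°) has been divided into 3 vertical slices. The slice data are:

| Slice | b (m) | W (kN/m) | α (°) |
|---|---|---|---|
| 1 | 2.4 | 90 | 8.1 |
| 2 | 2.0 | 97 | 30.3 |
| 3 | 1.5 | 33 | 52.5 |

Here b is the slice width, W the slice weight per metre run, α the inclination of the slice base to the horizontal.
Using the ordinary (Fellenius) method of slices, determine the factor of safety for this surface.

FS = 1.81

Ordinary method of slices: FS = Σ[c'·Δl_i + (W_i cosα_i)·tanφ'] / Σ W_i sinα_i, with Δl_i = b_i / cosα_i.
Slice 1: Δl = 2.4/cos8.1° = 2.424 m; N'_1 = 90·cos8.1° = 89.1; c'Δl = 28.12; W sinα = 12.7
Slice 2: Δl = 2.0/cos30.3° = 2.316 m; N'_2 = 97·cos30.3° = 83.7; c'Δl = 26.87; W sinα = 48.9
Slice 3: Δl = 1.5/cos52.5° = 2.464 m; N'_3 = 33·cos52.5° = 20.1; c'Δl = 28.58; W sinα = 26.2
Σc'Δl = 83.6 kN/m; ΣN' = 192.9 kN/m; ΣW sinα = 87.8 kN/m
Resisting = 83.6 + 192.9·tan21.4° = 83.6 + 75.6 = 159.2 kN/m
FS = 159.2 / 87.8 = 1.813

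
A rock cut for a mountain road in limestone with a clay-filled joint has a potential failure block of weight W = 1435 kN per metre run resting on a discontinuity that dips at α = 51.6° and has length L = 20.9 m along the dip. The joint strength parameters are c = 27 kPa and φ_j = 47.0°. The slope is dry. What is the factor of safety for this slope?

Resolving the block weight along and normal to the plane and applying the Mohr–Coulomb strength on the joint:
N' = W cosα = 1435·cos51.6° = 891.3 kN/m
Driving force T = W sinα = 1435·sin51.6° = 1124.6 kN/m
Resisting force R = c·L + N'·tanφ_j = 27·20.9 + 891.3·tan47.0° = 564.3 + 955.9 = 1520.2 kN/m
FS = R / T = 1520.2 / 1124.6 = 1.352

FS = 1.35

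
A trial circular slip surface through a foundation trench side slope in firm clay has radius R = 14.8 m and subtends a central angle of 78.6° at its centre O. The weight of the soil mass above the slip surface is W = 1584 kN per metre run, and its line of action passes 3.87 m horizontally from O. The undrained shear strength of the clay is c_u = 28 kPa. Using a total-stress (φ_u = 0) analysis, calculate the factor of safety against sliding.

FS = 1.37

Taking moments about the centre O, the resisting moment is provided by the undrained shear strength acting along the arc:
Arc length L_a = R·θ = 14.8·(78.6°·π/180) = 14.8·1.3718 = 20.30 m
M_R = c_u·L_a·R = 28·20.30·14.8 = 8413.6 kN·m/m
M_D = W·d = 1584·3.87 = 6130.1 kN·m/m
FS = M_R / M_D = 8413.6 / 6130.1 = 1.373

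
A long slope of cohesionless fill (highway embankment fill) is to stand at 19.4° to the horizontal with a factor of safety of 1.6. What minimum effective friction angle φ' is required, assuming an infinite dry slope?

φ' = 29.4°

FS = tanφ'/tanβ ⇒ tanφ' = FS · tanβ = 1.6 · tan19.4° = 0.5634
φ' = arctan(0.5634) = 29.40°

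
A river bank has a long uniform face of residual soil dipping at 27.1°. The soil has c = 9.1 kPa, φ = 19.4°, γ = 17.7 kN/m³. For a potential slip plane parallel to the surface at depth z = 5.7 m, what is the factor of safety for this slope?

For an infinite slope with a slip plane parallel to the surface (no pore pressure): FS = [c + γz cos²β tanφ] / [γz sinβ cosβ].
γz = 17.7·5.7 = 100.89 kN/m²
Numerator = 9.1 + 100.89·cos²27.1°·tan19.4° = 9.1 + 100.89·0.7925·0.3522 = 37.256 kPa
Denominator = 100.89·sin27.1°·cos27.1° = 100.89·0.4555·0.8902 = 40.914 kPa
FS = 37.256 / 40.914 = 0.911

FS = 0.91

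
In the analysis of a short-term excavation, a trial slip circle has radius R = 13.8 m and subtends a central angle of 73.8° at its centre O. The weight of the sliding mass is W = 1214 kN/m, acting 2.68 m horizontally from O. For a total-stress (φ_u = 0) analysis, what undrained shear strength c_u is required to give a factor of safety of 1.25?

c_u = 16.6 kPa

FS = c_u·L_a·R / (W·d), so c_u = FS·W·d / (L_a·R).
Arc length L_a = R·θ = 13.8·(73.8°·π/180) = 13.8·1.2881 = 17.78 m
c_u = 1.25·1214·2.68 / (17.78·13.8) = 4066.9 / 245.30 = 16.58 kPa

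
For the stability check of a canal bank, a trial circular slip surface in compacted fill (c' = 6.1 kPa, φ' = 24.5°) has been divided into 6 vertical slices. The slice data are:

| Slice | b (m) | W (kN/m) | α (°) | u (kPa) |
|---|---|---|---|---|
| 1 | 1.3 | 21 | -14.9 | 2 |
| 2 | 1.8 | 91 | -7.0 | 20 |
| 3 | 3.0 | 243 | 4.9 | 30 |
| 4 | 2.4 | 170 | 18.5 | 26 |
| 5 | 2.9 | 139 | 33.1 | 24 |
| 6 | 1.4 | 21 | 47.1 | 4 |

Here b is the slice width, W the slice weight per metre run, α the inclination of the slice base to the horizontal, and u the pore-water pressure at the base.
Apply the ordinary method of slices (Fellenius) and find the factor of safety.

Ordinary method of slices: FS = Σ[c'·Δl_i + (W_i cosα_i − u_i·Δl_i)·tanφ'] / Σ W_i sinα_i, with Δl_i = b_i / cosα_i.
Slice 1: Δl = 1.3/cos(-14.9°) = 1.345 m; N'_1 = 21·cos(-14.9°) − 2·1.345 = 17.6; c'Δl = 8.21; W sinα = -5.4
Slice 2: Δl = 1.8/cos(-7.0°) = 1.814 m; N'_2 = 91·cos(-7.0°) − 20·1.814 = 54.1; c'Δl = 11.06; W sinα = -11.1
Slice 3: Δl = 3.0/cos4.9° = 3.011 m; N'_3 = 243·cos4.9° − 30·3.011 = 151.8; c'Δl = 18.37; W sinα = 20.8
Slice 4: Δl = 2.4/cos18.5° = 2.531 m; N'_4 = 170·cos18.5° − 26·2.531 = 95.4; c'Δl = 15.44; W sinα = 53.9
Slice 5: Δl = 2.9/cos33.1° = 3.462 m; N'_5 = 139·cos33.1° − 24·3.462 = 33.4; c'Δl = 21.12; W sinα = 75.9
Slice 6: Δl = 1.4/cos47.1° = 2.057 m; N'_6 = 21·cos47.1° − 4·2.057 = 6.1; c'Δl = 12.55; W sinα = 15.4
Σc'Δl = 86.7 kN/m; ΣN' = 358.3 kN/m; ΣW sinα = 149.5 kN/m
Resisting = 86.7 + 358.3·tan24.5° = 86.7 + 163.3 = 250.0 kN/m
FS = 250.0 / 149.5 = 1.672

FS = 1.67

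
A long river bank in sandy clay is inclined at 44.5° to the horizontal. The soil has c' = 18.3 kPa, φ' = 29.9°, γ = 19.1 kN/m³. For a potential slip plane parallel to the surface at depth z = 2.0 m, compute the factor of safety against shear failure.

FS = 1.54

For an infinite slope with a slip plane parallel to the surface (no pore pressure): FS = [c' + γz cos²β tanφ'] / [γz sinβ cosβ].
γz = 19.1·2.0 = 38.20 kN/m²
Numerator = 18.3 + 38.20·cos²44.5°·tan29.9° = 18.3 + 38.20·0.5087·0.5750 = 29.475 kPa
Denominator = 38.20·sin44.5°·cos44.5° = 38.20·0.7009·0.7133 = 19.097 kPa
FS = 29.475 / 19.097 = 1.543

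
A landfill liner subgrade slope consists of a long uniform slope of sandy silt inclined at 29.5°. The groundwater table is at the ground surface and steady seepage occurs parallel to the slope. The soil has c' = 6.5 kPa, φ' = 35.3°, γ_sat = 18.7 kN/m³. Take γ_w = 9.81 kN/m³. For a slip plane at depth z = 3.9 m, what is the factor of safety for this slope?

FS = 0.80

With seepage parallel to the slope and the water table at the surface, the effective normal stress on the slip plane uses the buoyant unit weight γ' = γ_sat − γ_w while the driving shear stress uses γ_sat:
FS = [c' + γ' z cos²β tanφ'] / [γ_sat z sinβ cosβ]
γ' = 18.7 − 9.81 = 8.89 kN/m³
Numerator = 6.5 + 8.89·3.9·cos²29.5°·tan35.3° = 6.5 + 8.89·3.9·0.7575·0.7080 = 25.096 kPa
Denominator = 18.7·3.9·sin29.5°·cos29.5° = 18.7·3.9·0.4924·0.8704 = 31.257 kPa
FS = 25.096 / 31.257 = 0.803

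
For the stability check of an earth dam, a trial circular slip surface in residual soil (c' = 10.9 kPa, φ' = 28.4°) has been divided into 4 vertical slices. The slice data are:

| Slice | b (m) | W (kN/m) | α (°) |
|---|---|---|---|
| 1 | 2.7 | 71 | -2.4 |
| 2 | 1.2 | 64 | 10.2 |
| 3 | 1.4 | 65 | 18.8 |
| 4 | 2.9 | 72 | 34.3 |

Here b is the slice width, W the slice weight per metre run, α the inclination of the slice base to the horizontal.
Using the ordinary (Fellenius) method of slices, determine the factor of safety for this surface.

Ordinary method of slices: FS = Σ[c'·Δl_i + (W_i cosα_i)·tanφ'] / Σ W_i sinα_i, with Δl_i = b_i / cosα_i.
Slice 1: Δl = 2.7/cos(-2.4°) = 2.702 m; N'_1 = 71·cos(-2.4°) = 70.9; c'Δl = 29.46; W sinα = -3.0
Slice 2: Δl = 1.2/cos10.2° = 1.219 m; N'_2 = 64·cos10.2° = 63.0; c'Δl = 13.29; W sinα = 11.3
Slice 3: Δl = 1.4/cos18.8° = 1.479 m; N'_3 = 65·cos18.8° = 61.5; c'Δl = 16.12; W sinα = 20.9
Slice 4: Δl = 2.9/cos34.3° = 3.510 m; N'_4 = 72·cos34.3° = 59.5; c'Δl = 38.26; W sinα = 40.6
Σc'Δl = 97.1 kN/m; ΣN' = 254.9 kN/m; ΣW sinα = 69.9 kN/m
Resisting = 97.1 + 254.9·tan28.4° = 97.1 + 137.8 = 235.0 kN/m
FS = 235.0 / 69.9 = 3.362

FS = 3.36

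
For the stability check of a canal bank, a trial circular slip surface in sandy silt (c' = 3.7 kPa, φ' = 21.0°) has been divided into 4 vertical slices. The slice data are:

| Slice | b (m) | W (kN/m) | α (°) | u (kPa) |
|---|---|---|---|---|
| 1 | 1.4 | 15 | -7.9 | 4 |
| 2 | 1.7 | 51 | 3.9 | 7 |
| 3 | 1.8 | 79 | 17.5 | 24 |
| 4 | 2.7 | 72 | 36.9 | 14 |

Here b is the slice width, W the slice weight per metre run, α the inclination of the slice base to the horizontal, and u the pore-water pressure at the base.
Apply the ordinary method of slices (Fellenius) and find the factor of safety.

FS = 0.95

Ordinary method of slices: FS = Σ[c'·Δl_i + (W_i cosα_i − u_i·Δl_i)·tanφ'] / Σ W_i sinα_i, with Δl_i = b_i / cosα_i.
Slice 1: Δl = 1.4/cos(-7.9°) = 1.413 m; N'_1 = 15·cos(-7.9°) − 4·1.413 = 9.2; c'Δl = 5.23; W sinα = -2.1
Slice 2: Δl = 1.7/cos3.9° = 1.704 m; N'_2 = 51·cos3.9° − 7·1.704 = 39.0; c'Δl = 6.30; W sinα = 3.5
Slice 3: Δl = 1.8/cos17.5° = 1.887 m; N'_3 = 79·cos17.5° − 24·1.887 = 30.0; c'Δl = 6.98; W sinα = 23.8
Slice 4: Δl = 2.7/cos36.9° = 3.376 m; N'_4 = 72·cos36.9° − 14·3.376 = 10.3; c'Δl = 12.49; W sinα = 43.2
Σc'Δl = 31.0 kN/m; ΣN' = 88.5 kN/m; ΣW sinα = 68.4 kN/m
Resisting = 31.0 + 88.5·tan21.0° = 31.0 + 34.0 = 65.0 kN/m
FS = 65.0 / 68.4 = 0.950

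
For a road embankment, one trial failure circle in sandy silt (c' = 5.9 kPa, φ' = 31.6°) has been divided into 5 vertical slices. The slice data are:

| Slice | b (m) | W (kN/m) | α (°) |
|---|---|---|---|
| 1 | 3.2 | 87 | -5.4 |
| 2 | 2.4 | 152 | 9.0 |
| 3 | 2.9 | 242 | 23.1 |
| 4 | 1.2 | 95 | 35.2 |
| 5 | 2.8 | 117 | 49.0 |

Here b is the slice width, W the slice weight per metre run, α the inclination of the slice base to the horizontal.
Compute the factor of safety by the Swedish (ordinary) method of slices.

FS = 1.83

Ordinary method of slices: FS = Σ[c'·Δl_i + (W_i cosα_i)·tanφ'] / Σ W_i sinα_i, with Δl_i = b_i / cosα_i.
Slice 1: Δl = 3.2/cos(-5.4°) = 3.214 m; N'_1 = 87·cos(-5.4°) = 86.6; c'Δl = 18.96; W sinα = -8.2
Slice 2: Δl = 2.4/cos9.0° = 2.430 m; N'_2 = 152·cos9.0° = 150.1; c'Δl = 14.34; W sinα = 23.8
Slice 3: Δl = 2.9/cos23.1° = 3.153 m; N'_3 = 242·cos23.1° = 222.6; c'Δl = 18.60; W sinα = 94.9
Slice 4: Δl = 1.2/cos35.2° = 1.469 m; N'_4 = 95·cos35.2° = 77.6; c'Δl = 8.66; W sinα = 54.8
Slice 5: Δl = 2.8/cos49.0° = 4.268 m; N'_5 = 117·cos49.0° = 76.8; c'Δl = 25.18; W sinα = 88.3
Σc'Δl = 85.7 kN/m; ΣN' = 613.7 kN/m; ΣW sinα = 253.6 kN/m
Resisting = 85.7 + 613.7·tan31.6° = 85.7 + 377.6 = 463.3 kN/m
FS = 463.3 / 253.6 = 1.827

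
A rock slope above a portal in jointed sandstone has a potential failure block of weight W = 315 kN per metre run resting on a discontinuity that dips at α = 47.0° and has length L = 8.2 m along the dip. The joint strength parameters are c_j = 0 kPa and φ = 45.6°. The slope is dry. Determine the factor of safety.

FS = 0.95

Resolving the block weight along and normal to the plane and applying the Mohr–Coulomb strength on the joint:
N' = W cosα = 315·cos47.0° = 214.8 kN/m
Driving force T = W sinα = 315·sin47.0° = 230.4 kN/m
Resisting force R = c_j·L + N'·tanφ = 0·8.2 + 214.8·tan45.6° = 0.0 + 219.4 = 219.4 kN/m
FS = R / T = 219.4 / 230.4 = 0.952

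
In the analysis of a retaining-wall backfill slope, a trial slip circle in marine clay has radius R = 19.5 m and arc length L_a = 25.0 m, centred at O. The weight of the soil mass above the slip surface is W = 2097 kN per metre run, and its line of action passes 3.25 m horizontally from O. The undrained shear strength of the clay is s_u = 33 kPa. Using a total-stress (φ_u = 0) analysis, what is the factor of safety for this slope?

FS = 2.36

Taking moments about the centre O, the resisting moment is provided by the undrained shear strength acting along the arc:
M_R = s_u·L_a·R = 33·25.00·19.5 = 16087.5 kN·m/m
M_D = W·d = 2097·3.25 = 6815.2 kN·m/m
FS = M_R / M_D = 16087.5 / 6815.2 = 2.361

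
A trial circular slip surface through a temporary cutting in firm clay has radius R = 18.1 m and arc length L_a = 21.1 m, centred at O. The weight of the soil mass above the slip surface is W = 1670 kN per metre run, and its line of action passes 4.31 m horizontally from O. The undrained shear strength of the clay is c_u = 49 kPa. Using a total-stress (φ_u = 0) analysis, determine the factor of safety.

Taking moments about the centre O, the resisting moment is provided by the undrained shear strength acting along the arc:
M_R = c_u·L_a·R = 49·21.10·18.1 = 18713.6 kN·m/m
M_D = W·d = 1670·4.31 = 7197.7 kN·m/m
FS = M_R / M_D = 18713.6 / 7197.7 = 2.600

FS = 2.60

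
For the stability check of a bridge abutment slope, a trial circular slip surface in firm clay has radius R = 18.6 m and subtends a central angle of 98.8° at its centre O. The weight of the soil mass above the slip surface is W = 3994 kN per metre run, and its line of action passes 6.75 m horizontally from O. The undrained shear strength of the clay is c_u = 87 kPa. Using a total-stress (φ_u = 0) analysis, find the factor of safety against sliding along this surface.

FS = 1.93

Taking moments about the centre O, the resisting moment is provided by the undrained shear strength acting along the arc:
Arc length L_a = R·θ = 18.6·(98.8°·π/180) = 18.6·1.7244 = 32.07 m
M_R = c_u·L_a·R = 87·32.07·18.6 = 51901.4 kN·m/m
M_D = W·d = 3994·6.75 = 26959.5 kN·m/m
FS = M_R / M_D = 51901.4 / 26959.5 = 1.925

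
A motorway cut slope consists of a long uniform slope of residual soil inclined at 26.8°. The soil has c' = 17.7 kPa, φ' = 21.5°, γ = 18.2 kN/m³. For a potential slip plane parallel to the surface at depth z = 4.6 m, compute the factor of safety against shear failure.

For an infinite slope with a slip plane parallel to the surface (no pore pressure): FS = [c' + γz cos²β tanφ'] / [γz sinβ cosβ].
γz = 18.2·4.6 = 83.72 kN/m²
Numerator = 17.7 + 83.72·cos²26.8°·tan21.5° = 17.7 + 83.72·0.7967·0.3939 = 43.974 kPa
Denominator = 83.72·sin26.8°·cos26.8° = 83.72·0.4509·0.8926 = 33.693 kPa
FS = 43.974 / 33.693 = 1.305

FS = 1.31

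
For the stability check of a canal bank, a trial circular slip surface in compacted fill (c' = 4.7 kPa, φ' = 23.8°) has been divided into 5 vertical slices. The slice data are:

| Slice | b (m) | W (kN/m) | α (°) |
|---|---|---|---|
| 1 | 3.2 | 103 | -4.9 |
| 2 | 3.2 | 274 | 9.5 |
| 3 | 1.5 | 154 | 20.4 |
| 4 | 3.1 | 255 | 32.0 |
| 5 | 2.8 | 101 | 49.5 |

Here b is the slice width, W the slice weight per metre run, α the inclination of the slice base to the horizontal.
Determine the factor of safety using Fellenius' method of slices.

FS = 1.42

Ordinary method of slices: FS = Σ[c'·Δl_i + (W_i cosα_i)·tanφ'] / Σ W_i sinα_i, with Δl_i = b_i / cosα_i.
Slice 1: Δl = 3.2/cos(-4.9°) = 3.212 m; N'_1 = 103·cos(-4.9°) = 102.6; c'Δl = 15.10; W sinα = -8.8
Slice 2: Δl = 3.2/cos9.5° = 3.244 m; N'_2 = 274·cos9.5° = 270.2; c'Δl = 15.25; W sinα = 45.2
Slice 3: Δl = 1.5/cos20.4° = 1.600 m; N'_3 = 154·cos20.4° = 144.3; c'Δl = 7.52; W sinα = 53.7
Slice 4: Δl = 3.1/cos32.0° = 3.655 m; N'_4 = 255·cos32.0° = 216.3; c'Δl = 17.18; W sinα = 135.1
Slice 5: Δl = 2.8/cos49.5° = 4.311 m; N'_5 = 101·cos49.5° = 65.6; c'Δl = 20.26; W sinα = 76.8
Σc'Δl = 75.3 kN/m; ΣN' = 799.1 kN/m; ΣW sinα = 302.0 kN/m
Resisting = 75.3 + 799.1·tan23.8° = 75.3 + 352.4 = 427.7 kN/m
FS = 427.7 / 302.0 = 1.416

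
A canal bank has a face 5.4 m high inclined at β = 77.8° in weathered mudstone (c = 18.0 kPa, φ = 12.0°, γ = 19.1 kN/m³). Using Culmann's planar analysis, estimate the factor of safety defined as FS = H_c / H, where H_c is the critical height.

H_c = (4c/γ) · sinβ cosφ / [1 − cos(β − φ)]
    = (4·18.0/19.1) · sin77.8°·cos12.0° / [1 − cos65.8°]
    = 3.770 · 0.9561 / 0.5901 = 6.11 m
FS = H_c / H = 6.11 / 5.4 = 1.131

FS = 1.13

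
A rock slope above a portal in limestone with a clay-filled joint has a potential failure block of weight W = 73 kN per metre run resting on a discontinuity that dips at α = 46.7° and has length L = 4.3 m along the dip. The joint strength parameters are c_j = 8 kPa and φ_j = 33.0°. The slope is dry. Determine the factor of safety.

FS = 1.26

Resolving the block weight along and normal to the plane and applying the Mohr–Coulomb strength on the joint:
N' = W cosα = 73·cos46.7° = 50.1 kN/m
Driving force T = W sinα = 73·sin46.7° = 53.1 kN/m
Resisting force R = c_j·L + N'·tanφ_j = 8·4.3 + 50.1·tan33.0° = 34.4 + 32.5 = 66.9 kN/m
FS = R / T = 66.9 / 53.1 = 1.259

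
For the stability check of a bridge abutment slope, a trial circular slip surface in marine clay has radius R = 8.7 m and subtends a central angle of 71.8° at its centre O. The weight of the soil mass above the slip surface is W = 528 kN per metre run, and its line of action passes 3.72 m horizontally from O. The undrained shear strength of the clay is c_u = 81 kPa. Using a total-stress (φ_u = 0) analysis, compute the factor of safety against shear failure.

FS = 3.91

Taking moments about the centre O, the resisting moment is provided by the undrained shear strength acting along the arc:
Arc length L_a = R·θ = 8.7·(71.8°·π/180) = 8.7·1.2531 = 10.90 m
M_R = c_u·L_a·R = 81·10.90·8.7 = 7682.9 kN·m/m
M_D = W·d = 528·3.72 = 1964.2 kN·m/m
FS = M_R / M_D = 7682.9 / 1964.2 = 3.912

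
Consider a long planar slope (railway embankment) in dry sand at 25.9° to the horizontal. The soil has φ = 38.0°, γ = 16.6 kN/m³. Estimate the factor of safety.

For a dry cohesionless infinite slope the factor of safety is FS = tanφ / tanβ.
FS = tan38.0° / tan25.9° = 0.7813 / 0.4856 = 1.609

FS = 1.61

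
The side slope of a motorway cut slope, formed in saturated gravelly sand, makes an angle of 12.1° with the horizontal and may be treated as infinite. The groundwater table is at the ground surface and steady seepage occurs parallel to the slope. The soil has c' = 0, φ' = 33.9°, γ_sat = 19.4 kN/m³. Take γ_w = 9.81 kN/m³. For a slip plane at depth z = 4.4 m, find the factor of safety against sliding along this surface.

With seepage parallel to the slope and the water table at the surface, the effective normal stress on the slip plane uses the buoyant unit weight γ' = γ_sat − γ_w while the driving shear stress uses γ_sat:
FS = [c' + γ' z cos²β tanφ'] / [γ_sat z sinβ cosβ]
(For c' = 0 this reduces to FS = (γ'/γ_sat)·tanφ'/tanβ.)
γ' = 19.4 − 9.81 = 9.59 kN/m³
Numerator = 0.0 + 9.59·4.4·cos²12.1°·tan33.9° = 0.0 + 9.59·4.4·0.9561·0.6720 = 27.109 kPa
Denominator = 19.4·4.4·sin12.1°·cos12.1° = 19.4·4.4·0.2096·0.9778 = 17.496 kPa
FS = 27.109 / 17.496 = 1.549

FS = 1.55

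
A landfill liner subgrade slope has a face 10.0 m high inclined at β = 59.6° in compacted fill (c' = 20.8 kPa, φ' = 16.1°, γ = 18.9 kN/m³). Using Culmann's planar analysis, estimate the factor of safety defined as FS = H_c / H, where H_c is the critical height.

H_c = (4c'/γ) · sinβ cosφ' / [1 − cos(β − φ')]
    = (4·20.8/18.9) · sin59.6°·cos16.1° / [1 − cos43.5°]
    = 4.402 · 0.8287 / 0.2746 = 13.28 m
FS = H_c / H = 13.28 / 10.0 = 1.328

FS = 1.33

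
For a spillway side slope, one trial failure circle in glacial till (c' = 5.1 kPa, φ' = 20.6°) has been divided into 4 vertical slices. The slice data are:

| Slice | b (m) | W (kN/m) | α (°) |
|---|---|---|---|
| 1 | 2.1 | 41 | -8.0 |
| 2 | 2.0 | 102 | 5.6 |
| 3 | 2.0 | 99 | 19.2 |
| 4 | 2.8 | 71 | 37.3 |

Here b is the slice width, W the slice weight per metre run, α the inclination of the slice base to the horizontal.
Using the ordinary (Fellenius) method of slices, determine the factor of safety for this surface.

FS = 2.00

Ordinary method of slices: FS = Σ[c'·Δl_i + (W_i cosα_i)·tanφ'] / Σ W_i sinα_i, with Δl_i = b_i / cosα_i.
Slice 1: Δl = 2.1/cos(-8.0°) = 2.121 m; N'_1 = 41·cos(-8.0°) = 40.6; c'Δl = 10.82; W sinα = -5.7
Slice 2: Δl = 2.0/cos5.6° = 2.010 m; N'_2 = 102·cos5.6° = 101.5; c'Δl = 10.25; W sinα = 10.0
Slice 3: Δl = 2.0/cos19.2° = 2.118 m; N'_3 = 99·cos19.2° = 93.5; c'Δl = 10.80; W sinα = 32.6
Slice 4: Δl = 2.8/cos37.3° = 3.520 m; N'_4 = 71·cos37.3° = 56.5; c'Δl = 17.95; W sinα = 43.0
Σc'Δl = 49.8 kN/m; ΣN' = 292.1 kN/m; ΣW sinα = 79.8 kN/m
Resisting = 49.8 + 292.1·tan20.6° = 49.8 + 109.8 = 159.6 kN/m
FS = 159.6 / 79.8 = 1.999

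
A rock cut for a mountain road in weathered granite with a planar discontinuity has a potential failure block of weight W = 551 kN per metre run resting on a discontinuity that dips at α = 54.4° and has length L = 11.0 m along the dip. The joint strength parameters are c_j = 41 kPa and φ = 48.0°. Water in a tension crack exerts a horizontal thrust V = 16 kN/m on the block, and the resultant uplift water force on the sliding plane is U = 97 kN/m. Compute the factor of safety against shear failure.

FS = 1.50

Resolving the block weight along and normal to the plane and applying the Mohr–Coulomb strength on the joint:
N' = W cosα − U − V sinα = 551·cos54.4° − 97 − 16·sin54.4° = 210.7 kN/m
Driving force T = W sinα + V cosα = 551·sin54.4° + 16·cos54.4° = 457.3 kN/m
Resisting force R = c_j·L + N'·tanφ = 41·11.0 + 210.7·tan48.0° = 451.0 + 234.1 = 685.1 kN/m
FS = R / T = 685.1 / 457.3 = 1.498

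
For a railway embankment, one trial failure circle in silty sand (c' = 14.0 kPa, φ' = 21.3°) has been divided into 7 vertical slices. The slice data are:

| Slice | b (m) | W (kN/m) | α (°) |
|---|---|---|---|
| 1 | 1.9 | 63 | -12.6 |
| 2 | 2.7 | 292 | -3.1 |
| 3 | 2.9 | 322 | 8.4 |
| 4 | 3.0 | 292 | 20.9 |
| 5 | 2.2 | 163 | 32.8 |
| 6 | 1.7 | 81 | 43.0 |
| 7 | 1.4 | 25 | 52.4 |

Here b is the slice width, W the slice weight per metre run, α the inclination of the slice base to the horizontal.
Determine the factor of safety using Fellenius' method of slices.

Ordinary method of slices: FS = Σ[c'·Δl_i + (W_i cosα_i)·tanφ'] / Σ W_i sinα_i, with Δl_i = b_i / cosα_i.
Slice 1: Δl = 1.9/cos(-12.6°) = 1.947 m; N'_1 = 63·cos(-12.6°) = 61.5; c'Δl = 27.26; W sinα = -13.7
Slice 2: Δl = 2.7/cos(-3.1°) = 2.704 m; N'_2 = 292·cos(-3.1°) = 291.6; c'Δl = 37.86; W sinα = -15.8
Slice 3: Δl = 2.9/cos8.4° = 2.931 m; N'_3 = 322·cos8.4° = 318.5; c'Δl = 41.04; W sinα = 47.0
Slice 4: Δl = 3.0/cos20.9° = 3.211 m; N'_4 = 292·cos20.9° = 272.8; c'Δl = 44.96; W sinα = 104.2
Slice 5: Δl = 2.2/cos32.8° = 2.617 m; N'_5 = 163·cos32.8° = 137.0; c'Δl = 36.64; W sinα = 88.3
Slice 6: Δl = 1.7/cos43.0° = 2.324 m; N'_6 = 81·cos43.0° = 59.2; c'Δl = 32.54; W sinα = 55.2
Slice 7: Δl = 1.4/cos52.4° = 2.295 m; N'_7 = 25·cos52.4° = 15.3; c'Δl = 32.12; W sinα = 19.8
Σc'Δl = 252.4 kN/m; ΣN' = 1155.9 kN/m; ΣW sinα = 285.0 kN/m
Resisting = 252.4 + 1155.9·tan21.3° = 252.4 + 450.7 = 703.1 kN/m
FS = 703.1 / 285.0 = 2.467

FS = 2.47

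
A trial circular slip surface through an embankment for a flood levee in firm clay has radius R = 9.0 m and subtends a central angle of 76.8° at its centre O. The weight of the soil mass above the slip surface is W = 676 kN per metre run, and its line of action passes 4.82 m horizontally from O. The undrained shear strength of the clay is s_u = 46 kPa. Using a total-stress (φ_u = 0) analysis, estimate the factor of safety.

FS = 1.53

Taking moments about the centre O, the resisting moment is provided by the undrained shear strength acting along the arc:
Arc length L_a = R·θ = 9.0·(76.8°·π/180) = 9.0·1.3404 = 12.06 m
M_R = s_u·L_a·R = 46·12.06·9.0 = 4994.4 kN·m/m
M_D = W·d = 676·4.82 = 3258.3 kN·m/m
FS = M_R / M_D = 4994.4 / 3258.3 = 1.533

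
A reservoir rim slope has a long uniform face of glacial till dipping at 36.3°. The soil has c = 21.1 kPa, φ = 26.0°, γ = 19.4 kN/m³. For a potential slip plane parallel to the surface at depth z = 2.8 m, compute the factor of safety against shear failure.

FS = 1.48

For an infinite slope with a slip plane parallel to the surface (no pore pressure): FS = [c + γz cos²β tanφ] / [γz sinβ cosβ].
γz = 19.4·2.8 = 54.32 kN/m²
Numerator = 21.1 + 54.32·cos²36.3°·tan26.0° = 21.1 + 54.32·0.6495·0.4877 = 38.308 kPa
Denominator = 54.32·sin36.3°·cos36.3° = 54.32·0.5920·0.8059 = 25.917 kPa
FS = 38.308 / 25.917 = 1.478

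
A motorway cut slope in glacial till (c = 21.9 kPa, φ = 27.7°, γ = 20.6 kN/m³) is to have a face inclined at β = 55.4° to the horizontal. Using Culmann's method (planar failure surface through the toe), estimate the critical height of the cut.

H_c = 27.04 m

Culmann's analysis gives the critical failure plane at α_cr = (β + φ)/2 = (55.4 + 27.7)/2 = 41.5°, and the critical height
H_c = (4c/γ) · sinβ cosφ / [1 − cos(β − φ)]
    = (4·21.9/20.6) · sin55.4°·cos27.7° / [1 − cos(27.7°)]
    = 4.252 · 0.8231·0.8854 / [1 − 0.8854]
    = 4.252 · 0.7288 / 0.1146
    = 27.04 m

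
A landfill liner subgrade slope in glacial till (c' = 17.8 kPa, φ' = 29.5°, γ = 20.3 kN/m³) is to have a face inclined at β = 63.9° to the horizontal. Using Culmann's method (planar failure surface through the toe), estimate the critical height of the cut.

H_c = 15.68 m

Culmann's analysis gives the critical failure plane at α_cr = (β + φ')/2 = (63.9 + 29.5)/2 = 46.7°, and the critical height
H_c = (4c'/γ) · sinβ cosφ' / [1 − cos(β − φ')]
    = (4·17.8/20.3) · sin63.9°·cos29.5° / [1 − cos(34.4°)]
    = 3.507 · 0.8980·0.8704 / [1 − 0.8251]
    = 3.507 · 0.7816 / 0.1749
    = 15.68 m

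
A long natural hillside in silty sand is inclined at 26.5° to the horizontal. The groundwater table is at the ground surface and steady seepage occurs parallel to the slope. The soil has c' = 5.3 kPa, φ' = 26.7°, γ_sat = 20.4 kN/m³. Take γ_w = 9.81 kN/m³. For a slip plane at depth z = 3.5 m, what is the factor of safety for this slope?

FS = 0.71

With seepage parallel to the slope and the water table at the surface, the effective normal stress on the slip plane uses the buoyant unit weight γ' = γ_sat − γ_w while the driving shear stress uses γ_sat:
FS = [c' + γ' z cos²β tanφ'] / [γ_sat z sinβ cosβ]
γ' = 20.4 − 9.81 = 10.59 kN/m³
Numerator = 5.3 + 10.59·3.5·cos²26.5°·tan26.7° = 5.3 + 10.59·3.5·0.8009·0.5029 = 20.230 kPa
Denominator = 20.4·3.5·sin26.5°·cos26.5° = 20.4·3.5·0.4462·0.8949 = 28.511 kPa
FS = 20.230 / 28.511 = 0.710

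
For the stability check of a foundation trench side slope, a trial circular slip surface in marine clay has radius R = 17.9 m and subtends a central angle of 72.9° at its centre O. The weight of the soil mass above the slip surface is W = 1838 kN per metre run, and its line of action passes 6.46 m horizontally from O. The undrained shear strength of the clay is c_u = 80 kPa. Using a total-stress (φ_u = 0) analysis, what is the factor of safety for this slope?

Taking moments about the centre O, the resisting moment is provided by the undrained shear strength acting along the arc:
Arc length L_a = R·θ = 17.9·(72.9°·π/180) = 17.9·1.2723 = 22.77 m
M_R = c_u·L_a·R = 80·22.77·17.9 = 32613.8 kN·m/m
M_D = W·d = 1838·6.46 = 11873.5 kN·m/m
FS = M_R / M_D = 32613.8 / 11873.5 = 2.747

FS = 2.75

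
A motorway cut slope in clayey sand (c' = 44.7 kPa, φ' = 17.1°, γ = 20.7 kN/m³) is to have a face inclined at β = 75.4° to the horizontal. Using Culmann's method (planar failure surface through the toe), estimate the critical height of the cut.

H_c = 16.84 m

Culmann's analysis gives the critical failure plane at α_cr = (β + φ')/2 = (75.4 + 17.1)/2 = 46.2°, and the critical height
H_c = (4c'/γ) · sinβ cosφ' / [1 − cos(β − φ')]
    = (4·44.7/20.7) · sin75.4°·cos17.1° / [1 − cos(58.3°)]
    = 8.638 · 0.9677·0.9558 / [1 − 0.5255]
    = 8.638 · 0.9249 / 0.4745
    = 16.84 m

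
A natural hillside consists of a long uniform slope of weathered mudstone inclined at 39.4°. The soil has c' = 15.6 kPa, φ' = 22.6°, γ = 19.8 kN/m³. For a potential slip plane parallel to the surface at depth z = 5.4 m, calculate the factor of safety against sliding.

FS = 0.80

For an infinite slope with a slip plane parallel to the surface (no pore pressure): FS = [c' + γz cos²β tanφ'] / [γz sinβ cosβ].
γz = 19.8·5.4 = 106.92 kN/m²
Numerator = 15.6 + 106.92·cos²39.4°·tan22.6° = 15.6 + 106.92·0.5971·0.4163 = 42.176 kPa
Denominator = 106.92·sin39.4°·cos39.4° = 106.92·0.6347·0.7727 = 52.442 kPa
FS = 42.176 / 52.442 = 0.804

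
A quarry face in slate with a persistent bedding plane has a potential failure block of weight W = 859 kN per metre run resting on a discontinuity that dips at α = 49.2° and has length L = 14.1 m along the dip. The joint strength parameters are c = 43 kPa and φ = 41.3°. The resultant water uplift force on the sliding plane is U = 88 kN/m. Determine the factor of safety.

Resolving the block weight along and normal to the plane and applying the Mohr–Coulomb strength on the joint:
N' = W cosα − U = 859·cos49.2° − 88 = 473.3 kN/m
Driving force T = W sinα = 859·sin49.2° = 650.3 kN/m
Resisting force R = c·L + N'·tanφ = 43·14.1 + 473.3·tan41.3° = 606.3 + 415.8 = 1022.1 kN/m
FS = R / T = 1022.1 / 650.3 = 1.572

FS = 1.57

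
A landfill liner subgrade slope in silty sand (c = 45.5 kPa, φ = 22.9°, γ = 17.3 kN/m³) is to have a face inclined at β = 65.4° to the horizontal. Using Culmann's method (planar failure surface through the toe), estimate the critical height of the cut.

Culmann's analysis gives the critical failure plane at α_cr = (β + φ)/2 = (65.4 + 22.9)/2 = 44.2°, and the critical height
H_c = (4c/γ) · sinβ cosφ / [1 − cos(β − φ)]
    = (4·45.5/17.3) · sin65.4°·cos22.9° / [1 − cos(42.5°)]
    = 10.520 · 0.9092·0.9212 / [1 − 0.7373]
    = 10.520 · 0.8376 / 0.2627
    = 33.54 m

H_c = 33.54 m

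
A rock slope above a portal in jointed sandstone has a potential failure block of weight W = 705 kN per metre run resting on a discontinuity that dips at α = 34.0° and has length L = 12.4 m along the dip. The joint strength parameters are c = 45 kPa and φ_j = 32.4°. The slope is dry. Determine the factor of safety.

FS = 2.36

Resolving the block weight along and normal to the plane and applying the Mohr–Coulomb strength on the joint:
N' = W cosα = 705·cos34.0° = 584.5 kN/m
Driving force T = W sinα = 705·sin34.0° = 394.2 kN/m
Resisting force R = c·L + N'·tanφ_j = 45·12.4 + 584.5·tan32.4° = 558.0 + 370.9 = 928.9 kN/m
FS = R / T = 928.9 / 394.2 = 2.356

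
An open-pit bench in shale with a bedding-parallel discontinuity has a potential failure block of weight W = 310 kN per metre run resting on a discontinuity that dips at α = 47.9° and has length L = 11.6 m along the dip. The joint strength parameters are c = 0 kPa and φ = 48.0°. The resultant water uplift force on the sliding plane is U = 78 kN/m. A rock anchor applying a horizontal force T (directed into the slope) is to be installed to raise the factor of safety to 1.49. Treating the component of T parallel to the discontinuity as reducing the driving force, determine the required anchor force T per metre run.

Resolving forces along and normal to the sliding plane, with the horizontal anchor force T adding T·sinα to the effective normal force and T·cosα acting up the plane against the driving force:
FS = [cL + (W cosα − U + T sinα) tanφ] / [W sinα − T cosα]
Without the anchor: N' = 129.8 kN/m, driving T_d = 230.0 kN/m, resisting R = 0·11.6 + 129.8·tan48.0° = 144.2 kN/m, FS = 0.63.
Setting FS = 1.49 and solving for T:
1.49·(230.0 − T cos47.9°) = 144.2 + T sin47.9°·tan48.0°
T·(sin47.9°·tan48.0° + 1.49·cos47.9°) = 1.49·230.0 − 144.2
T·(0.7420·1.1106 + 1.49·0.6704) = 342.7 − 144.2 = 198.5
T·1.8230 = 198.5
T = 108.9 kN/m

T = 109 kN/m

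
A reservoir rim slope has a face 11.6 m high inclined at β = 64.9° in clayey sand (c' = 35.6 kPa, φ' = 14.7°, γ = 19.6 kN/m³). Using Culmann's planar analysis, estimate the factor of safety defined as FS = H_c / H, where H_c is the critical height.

FS = 1.52

H_c = (4c'/γ) · sinβ cosφ' / [1 − cos(β − φ')]
    = (4·35.6/19.6) · sin64.9°·cos14.7° / [1 − cos50.2°]
    = 7.265 · 0.8759 / 0.3599 = 17.68 m
FS = H_c / H = 17.68 / 11.6 = 1.524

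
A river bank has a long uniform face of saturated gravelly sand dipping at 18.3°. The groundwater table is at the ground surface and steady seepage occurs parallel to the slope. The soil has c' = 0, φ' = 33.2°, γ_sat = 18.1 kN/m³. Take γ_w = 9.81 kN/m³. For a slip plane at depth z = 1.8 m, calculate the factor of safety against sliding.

FS = 0.91

With seepage parallel to the slope and the water table at the surface, the effective normal stress on the slip plane uses the buoyant unit weight γ' = γ_sat − γ_w while the driving shear stress uses γ_sat:
FS = [c' + γ' z cos²β tanφ'] / [γ_sat z sinβ cosβ]
(For c' = 0 this reduces to FS = (γ'/γ_sat)·tanφ'/tanβ.)
γ' = 18.1 − 9.81 = 8.29 kN/m³
Numerator = 0.0 + 8.29·1.8·cos²18.3°·tan33.2° = 0.0 + 8.29·1.8·0.9014·0.6544 = 8.802 kPa
Denominator = 18.1·1.8·sin18.3°·cos18.3° = 18.1·1.8·0.3140·0.9494 = 9.713 kPa
FS = 8.802 / 9.713 = 0.906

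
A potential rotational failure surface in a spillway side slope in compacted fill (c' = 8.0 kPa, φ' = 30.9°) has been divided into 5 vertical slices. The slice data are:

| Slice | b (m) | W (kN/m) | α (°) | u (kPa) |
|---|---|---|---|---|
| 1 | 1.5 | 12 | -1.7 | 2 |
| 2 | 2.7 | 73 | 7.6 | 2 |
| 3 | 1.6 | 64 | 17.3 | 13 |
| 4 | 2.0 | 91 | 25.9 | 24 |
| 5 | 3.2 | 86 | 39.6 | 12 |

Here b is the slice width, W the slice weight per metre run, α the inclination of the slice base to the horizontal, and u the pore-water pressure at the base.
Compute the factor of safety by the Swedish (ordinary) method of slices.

FS = 1.58

Ordinary method of slices: FS = Σ[c'·Δl_i + (W_i cosα_i − u_i·Δl_i)·tanφ'] / Σ W_i sinα_i, with Δl_i = b_i / cosα_i.
Slice 1: Δl = 1.5/cos(-1.7°) = 1.501 m; N'_1 = 12·cos(-1.7°) − 2·1.501 = 9.0; c'Δl = 12.01; W sinα = -0.4
Slice 2: Δl = 2.7/cos7.6° = 2.724 m; N'_2 = 73·cos7.6° − 2·2.724 = 66.9; c'Δl = 21.79; W sinα = 9.7
Slice 3: Δl = 1.6/cos17.3° = 1.676 m; N'_3 = 64·cos17.3° − 13·1.676 = 39.3; c'Δl = 13.41; W sinα = 19.0
Slice 4: Δl = 2.0/cos25.9° = 2.223 m; N'_4 = 91·cos25.9° − 24·2.223 = 28.5; c'Δl = 17.79; W sinα = 39.7
Slice 5: Δl = 3.2/cos39.6° = 4.153 m; N'_5 = 86·cos39.6° − 12·4.153 = 16.4; c'Δl = 33.22; W sinα = 54.8
Σc'Δl = 98.2 kN/m; ΣN' = 160.2 kN/m; ΣW sinα = 122.9 kN/m
Resisting = 98.2 + 160.2·tan30.9° = 98.2 + 95.8 = 194.1 kN/m
FS = 194.1 / 122.9 = 1.579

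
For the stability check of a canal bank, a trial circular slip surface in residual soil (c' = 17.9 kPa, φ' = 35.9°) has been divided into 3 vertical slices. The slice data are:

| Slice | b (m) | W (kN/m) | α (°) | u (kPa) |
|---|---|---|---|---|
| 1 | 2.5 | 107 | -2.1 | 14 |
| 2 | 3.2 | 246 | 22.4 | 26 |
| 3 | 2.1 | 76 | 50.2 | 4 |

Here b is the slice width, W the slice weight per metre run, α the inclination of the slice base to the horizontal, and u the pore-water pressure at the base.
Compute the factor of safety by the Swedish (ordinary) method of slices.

Ordinary method of slices: FS = Σ[c'·Δl_i + (W_i cosα_i − u_i·Δl_i)·tanφ'] / Σ W_i sinα_i, with Δl_i = b_i / cosα_i.
Slice 1: Δl = 2.5/cos(-2.1°) = 2.502 m; N'_1 = 107·cos(-2.1°) − 14·2.502 = 71.9; c'Δl = 44.78; W sinα = -3.9
Slice 2: Δl = 3.2/cos22.4° = 3.461 m; N'_2 = 246·cos22.4° − 26·3.461 = 137.4; c'Δl = 61.95; W sinα = 93.7
Slice 3: Δl = 2.1/cos50.2° = 3.281 m; N'_3 = 76·cos50.2° − 4·3.281 = 35.5; c'Δl = 58.72; W sinα = 58.4
Σc'Δl = 165.5 kN/m; ΣN' = 244.9 kN/m; ΣW sinα = 148.2 kN/m
Resisting = 165.5 + 244.9·tan35.9° = 165.5 + 177.3 = 342.7 kN/m
FS = 342.7 / 148.2 = 2.312

FS = 2.31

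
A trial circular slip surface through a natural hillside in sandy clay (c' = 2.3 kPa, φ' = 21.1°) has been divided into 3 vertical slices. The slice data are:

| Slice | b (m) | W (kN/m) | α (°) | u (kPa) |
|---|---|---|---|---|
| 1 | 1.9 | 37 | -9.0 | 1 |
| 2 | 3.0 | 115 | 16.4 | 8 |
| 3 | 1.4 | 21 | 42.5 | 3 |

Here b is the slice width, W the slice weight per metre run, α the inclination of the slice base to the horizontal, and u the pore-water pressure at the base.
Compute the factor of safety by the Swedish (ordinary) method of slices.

Ordinary method of slices: FS = Σ[c'·Δl_i + (W_i cosα_i − u_i·Δl_i)·tanφ'] / Σ W_i sinα_i, with Δl_i = b_i / cosα_i.
Slice 1: Δl = 1.9/cos(-9.0°) = 1.924 m; N'_1 = 37·cos(-9.0°) − 1·1.924 = 34.6; c'Δl = 4.42; W sinα = -5.8
Slice 2: Δl = 3.0/cos16.4° = 3.127 m; N'_2 = 115·cos16.4° − 8·3.127 = 85.3; c'Δl = 7.19; W sinα = 32.5
Slice 3: Δl = 1.4/cos42.5° = 1.899 m; N'_3 = 21·cos42.5° − 3·1.899 = 9.8; c'Δl = 4.37; W sinα = 14.2
Σc'Δl = 16.0 kN/m; ΣN' = 129.7 kN/m; ΣW sinα = 40.9 kN/m
Resisting = 16.0 + 129.7·tan21.1° = 16.0 + 50.1 = 66.0 kN/m
FS = 66.0 / 40.9 = 1.616

FS = 1.62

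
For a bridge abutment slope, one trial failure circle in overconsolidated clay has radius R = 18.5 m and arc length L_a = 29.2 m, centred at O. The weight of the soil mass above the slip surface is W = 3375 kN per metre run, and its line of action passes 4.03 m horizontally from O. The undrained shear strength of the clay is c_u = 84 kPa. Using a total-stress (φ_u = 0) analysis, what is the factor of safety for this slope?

Taking moments about the centre O, the resisting moment is provided by the undrained shear strength acting along the arc:
M_R = c_u·L_a·R = 84·29.20·18.5 = 45376.8 kN·m/m
M_D = W·d = 3375·4.03 = 13601.2 kN·m/m
FS = M_R / M_D = 45376.8 / 13601.2 = 3.336

FS = 3.34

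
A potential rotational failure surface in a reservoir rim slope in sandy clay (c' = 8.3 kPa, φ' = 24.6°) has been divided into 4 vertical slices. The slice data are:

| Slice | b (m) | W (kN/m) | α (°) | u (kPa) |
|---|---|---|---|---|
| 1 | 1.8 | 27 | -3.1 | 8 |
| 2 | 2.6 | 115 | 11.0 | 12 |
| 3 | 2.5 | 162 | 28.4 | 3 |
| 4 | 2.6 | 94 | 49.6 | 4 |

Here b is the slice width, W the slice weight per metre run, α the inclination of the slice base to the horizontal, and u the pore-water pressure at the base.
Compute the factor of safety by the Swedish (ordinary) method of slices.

FS = 1.29

Ordinary method of slices: FS = Σ[c'·Δl_i + (W_i cosα_i − u_i·Δl_i)·tanφ'] / Σ W_i sinα_i, with Δl_i = b_i / cosα_i.
Slice 1: Δl = 1.8/cos(-3.1°) = 1.803 m; N'_1 = 27·cos(-3.1°) − 8·1.803 = 12.5; c'Δl = 14.96; W sinα = -1.5
Slice 2: Δl = 2.6/cos11.0° = 2.649 m; N'_2 = 115·cos11.0° − 12·2.649 = 81.1; c'Δl = 21.98; W sinα = 21.9
Slice 3: Δl = 2.5/cos28.4° = 2.842 m; N'_3 = 162·cos28.4° − 3·2.842 = 134.0; c'Δl = 23.59; W sinα = 77.1
Slice 4: Δl = 2.6/cos49.6° = 4.012 m; N'_4 = 94·cos49.6° − 4·4.012 = 44.9; c'Δl = 33.30; W sinα = 71.6
Σc'Δl = 93.8 kN/m; ΣN' = 272.5 kN/m; ΣW sinα = 169.1 kN/m
Resisting = 93.8 + 272.5·tan24.6° = 93.8 + 124.8 = 218.6 kN/m
FS = 218.6 / 169.1 = 1.293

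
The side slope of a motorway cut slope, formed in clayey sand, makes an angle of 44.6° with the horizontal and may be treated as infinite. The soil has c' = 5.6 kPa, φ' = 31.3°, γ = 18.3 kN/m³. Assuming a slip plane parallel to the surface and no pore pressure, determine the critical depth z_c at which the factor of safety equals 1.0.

z_c = 1.60 m

Setting FS = 1.00 in FS = [c' + γz cos²β tanφ'] / [γz sinβ cosβ] and solving for z:
z = c' / [γ cosβ (FS·sinβ − cosβ·tanφ')]
  = 5.6 / [18.3·cos44.6°·(1.00·sin44.6° − cos44.6°·tan31.3°)]
  = 5.6 / [18.3·0.7120·(1.00·0.7022 − 0.7120·0.6080)]
  = 5.6 / 3.5081 = 1.596 m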